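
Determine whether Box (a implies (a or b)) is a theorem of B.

Valid

Tableau for the negation not Box (a implies (a or b)):
1. not Box (a implies (a or b)), 0
2. not (a implies (a or b)), 1
3. a, 1
4. not (a or b), 1
5. not a, 1
6. not b, 1
Accessibility: 0R0, 0R1, 1R0, 1R1
Branch closes: a and not a both at 1.
Every branch of the negation's tableau closes; the branch above is one of them.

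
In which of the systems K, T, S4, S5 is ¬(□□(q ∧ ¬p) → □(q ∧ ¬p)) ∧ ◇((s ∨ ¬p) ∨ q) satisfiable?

K

T-tableau for the formula:
1. ¬(□□(q ∧ ¬p) → □(q ∧ ¬p)) ∧ ◇((s ∨ ¬p) ∨ q), 0
2. ¬(□□(q ∧ ¬p) → □(q ∧ ¬p)), 0
3. ◇((s ∨ ¬p) ∨ q), 0
4. □□(q ∧ ¬p), 0
5. ¬□(q ∧ ¬p), 0
6. □(q ∧ ¬p), 0
7. q ∧ ¬p, 0
8. q, 0
9. ¬p, 0
10. (s ∨ ¬p) ∨ q, 1
11. □(q ∧ ¬p), 1
12. q ∧ ¬p, 1
13. q, 1
14. ¬p, 1
15. s ∨ ¬p, 1
16. ¬(q ∧ ¬p), 2
17. □(q ∧ ¬p), 2
18. q ∧ ¬p, 2
19. q, 2
20. ¬p, 2
21. p, 2
Accessibility: 0R0, 0R1, 0R2, 1R1, 2R2
Branch closes: p and ¬p both at 2.
Every branch closes (one shown): unsatisfiable in T, hence also in S4, S5 (every S4/S5-frame is a T-frame).
K-tableau for the formula:
1. ¬(□□(q ∧ ¬p) → □(q ∧ ¬p)) ∧ ◇((s ∨ ¬p) ∨ q), 0
2. ¬(□□(q ∧ ¬p) → □(q ∧ ¬p)), 0
3. ◇((s ∨ ¬p) ∨ q), 0
4. □□(q ∧ ¬p), 0
5. ¬□(q ∧ ¬p), 0
6. (s ∨ ¬p) ∨ q, 1
7. □(q ∧ ¬p), 1
8. q, 1
9. ¬(q ∧ ¬p), 2
10. □(q ∧ ¬p), 2
11. p, 2
Accessibility: 0R1, 0R2
Complete open branch: satisfiable in K.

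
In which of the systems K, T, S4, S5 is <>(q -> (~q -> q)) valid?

K-tableau for the negation ~<>(q -> (~q -> q)):
1. ~<>(q -> (~q -> q)), 0
Complete open branch: countermodel on a K-frame, so not valid in K.
T-tableau for the negation ~<>(q -> (~q -> q)):
1. ~<>(q -> (~q -> q)), 0
2. ~(q -> (~q -> q)), 0
3. q, 0
4. ~(~q -> q), 0
5. ~q, 0
Accessibility: 0R0
Branch closes: q and ~q both at 0.
Every branch closes (one shown): valid in T, hence also in S4, S5 (every theorem of T is a theorem of S4 and S5).

T, S4, S5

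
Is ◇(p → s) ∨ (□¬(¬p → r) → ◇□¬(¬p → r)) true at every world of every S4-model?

Valid in S4

Tableau for the negation ¬(◇(p → s) ∨ (□¬(¬p → r) → ◇□¬(¬p → r))):
1. ¬(◇(p → s) ∨ (□¬(¬p → r) → ◇□¬(¬p → r))), 0
2. ¬◇(p → s), 0
3. ¬(□¬(¬p → r) → ◇□¬(¬p → r)), 0
4. □¬(¬p → r), 0
5. ¬◇□¬(¬p → r), 0
6. ¬(p → s), 0
7. p, 0
8. ¬s, 0
9. ¬(¬p → r), 0
10. ¬p, 0
11. ¬r, 0
Accessibility: 0R0
Branch closes: p and ¬p both at 0.
All branches of the negation close; one closing branch shown above.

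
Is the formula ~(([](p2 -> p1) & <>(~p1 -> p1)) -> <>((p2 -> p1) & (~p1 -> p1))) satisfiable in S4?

1. ~(([](p2 -> p1) & <>(~p1 -> p1)) -> <>((p2 -> p1) & (~p1 -> p1))), u
2. [](p2 -> p1) & <>(~p1 -> p1), u
3. ~<>((p2 -> p1) & (~p1 -> p1)), u
4. [](p2 -> p1), u
5. <>(~p1 -> p1), u
6. ~((p2 -> p1) & (~p1 -> p1)), u
7. p2 -> p1, u
8. ~(~p1 -> p1), u
9. ~p1, u
10. ~p2, u
11. ~p1 -> p1, v
12. ~((p2 -> p1) & (~p1 -> p1)), v
13. p2 -> p1, v
14. p1, v
15. ~(~p1 -> p1), v
16. ~p1, v
Accessibility: uRu, uRv, vRv
Branch closes: p1 and ~p1 both at v.
All branches of the tableau close; one closing branch shown above.

No, unsatisfiable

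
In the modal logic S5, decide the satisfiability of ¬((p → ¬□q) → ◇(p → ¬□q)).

1. ¬((p → ¬□q) → ◇(p → ¬□q)), 0
2. p → ¬□q, 0
3. ¬◇(p → ¬□q), 0
4. ¬(p → ¬□q), 0
5. p, 0
6. □q, 0
7. q, 0
8. ¬□q, 0
9. ¬q, 1
10. ¬(p → ¬□q), 1
11. p, 1
12. □q, 1
13. q, 1
Accessibility: 0R0, 0R1, 1R0, 1R1
Branch closes: q and ¬q both at 1.
(One branch shown.) All branches close.

Unsatisfiable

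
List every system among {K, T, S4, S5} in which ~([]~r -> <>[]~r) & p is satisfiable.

K-tableau for the formula:
1. ~([]~r -> <>[]~r) & p, 0
2. ~([]~r -> <>[]~r), 0
3. p, 0
4. []~r, 0
5. ~<>[]~r, 0
Complete open branch: satisfiable in K.
T-tableau for the formula:
1. ~([]~r -> <>[]~r) & p, 0
2. ~([]~r -> <>[]~r), 0
3. p, 0
4. []~r, 0
5. ~<>[]~r, 0
6. ~r, 0
7. ~[]~r, 0
8. r, 1
9. ~r, 1
Accessibility: 0R0, 0R1, 1R1
Branch closes: r and ~r both at 1.
Every branch closes (one shown): unsatisfiable in T, hence also in S4, S5 (every S4/S5-frame is a T-frame).

K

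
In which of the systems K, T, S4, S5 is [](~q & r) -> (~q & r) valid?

T, S4, S5

K-tableau for the negation ~([](~q & r) -> (~q & r)):
1. ~([](~q & r) -> (~q & r)), 0
2. [](~q & r), 0   [~->-rule on 1]
3. ~(~q & r), 0   [~->-rule on 1]
4. ~r, 0   [~&-rule on 3 (branches; this branch)]
Complete open branch: countermodel on a K-frame, so not valid in K.
T-tableau for the negation ~([](~q & r) -> (~q & r)):
1. ~([](~q & r) -> (~q & r)), 0
2. [](~q & r), 0   [~->-rule on 1]
3. ~(~q & r), 0   [~->-rule on 1]
4. ~q & r, 0   [[]-rule on 2 via 0R0]
5. ~q, 0   [&-rule on 4]
6. r, 0   [&-rule on 4]
7. ~r, 0   [~&-rule on 3 (branches; this branch)]
Accessibility: 0R0
Branch closes: r and ~r both at 0.
Every branch closes (one shown): valid in T, hence also in S4, S5 (every theorem of T is a theorem of S4 and S5).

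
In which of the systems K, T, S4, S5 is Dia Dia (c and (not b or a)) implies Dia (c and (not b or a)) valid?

T-tableau for the negation not (Dia Dia (c and (not b or a)) implies Dia (c and (not b or a))):
1. not (Dia Dia (c and (not b or a)) implies Dia (c and (not b or a))), w0
2. Dia Dia (c and (not b or a)), w0
3. not Dia (c and (not b or a)), w0
4. not (c and (not b or a)), w0
5. not (not b or a), w0
6. b, w0
7. not a, w0
8. Dia (c and (not b or a)), w1
9. not (c and (not b or a)), w1
10. not (not b or a), w1
11. b, w1
12. not a, w1
13. c and (not b or a), w2
14. c, w2
15. not b or a, w2
16. a, w2
Accessibility: w0Rw0, w0Rw1, w1Rw1, w1Rw2, w2Rw2
Complete open branch: countermodel on a T-frame, so not valid in T, nor in K (the same frame is also a K-frame).
S4-tableau for the negation not (Dia Dia (c and (not b or a)) implies Dia (c and (not b or a))):
1. not (Dia Dia (c and (not b or a)) implies Dia (c and (not b or a))), w0
2. Dia Dia (c and (not b or a)), w0
3. not Dia (c and (not b or a)), w0
4. not (c and (not b or a)), w0
5. not (not b or a), w0
6. b, w0
7. not a, w0
8. Dia (c and (not b or a)), w1
9. not (c and (not b or a)), w1
10. not (not b or a), w1
11. b, w1
12. not a, w1
13. c and (not b or a), w2
14. c, w2
15. not b or a, w2
16. not (c and (not b or a)), w2
17. a, w2
18. not (not b or a), w2
19. b, w2
20. not a, w2
Accessibility: w0Rw0, w0Rw1, w0Rw2, w1Rw1, w1Rw2, w2Rw2
Branch closes: a and not a both at w2.
Every branch closes (one shown): valid in S4, hence also in S5 (every theorem of S4 is a theorem of S5).

S4, S5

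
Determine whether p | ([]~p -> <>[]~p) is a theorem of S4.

Tableau for the negation ~(p | ([]~p -> <>[]~p)):
1. ~(p | ([]~p -> <>[]~p)), w0
2. ~p, w0
3. ~([]~p -> <>[]~p), w0
4. []~p, w0
5. ~<>[]~p, w0
6. ~[]~p, w0
7. p, w1
8. ~p, w1
Accessibility: w0Rw0, w0Rw1, w1Rw1
Branch closes: p and ~p both at w1.
All branches of the negation close; one closing branch shown above.

Valid in S4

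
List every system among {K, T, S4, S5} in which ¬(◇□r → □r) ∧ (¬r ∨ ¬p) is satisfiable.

K, T, S4

S4-tableau for the formula:
1. ¬(◇□r → □r) ∧ (¬r ∨ ¬p), w0
2. ¬(◇□r → □r), w0
3. ¬r ∨ ¬p, w0
4. ◇□r, w0
5. ¬□r, w0
6. ¬p, w0
7. □r, w1
8. r, w1
9. ¬r, w2
Accessibility: w0Rw0, w0Rw1, w0Rw2, w1Rw1, w2Rw2
Complete open branch: satisfiable in S4, hence also in K, T (this S4-model is also a K-model and a T-model).
S5-tableau for the formula:
1. ¬(◇□r → □r) ∧ (¬r ∨ ¬p), w0
2. ¬(◇□r → □r), w0
3. ¬r ∨ ¬p, w0
4. ◇□r, w0
5. ¬□r, w0
6. ¬p, w0
7. □r, w1
8. r, w0
9. r, w1
10. ¬r, w2
11. r, w2
Accessibility: w0Rw0, w0Rw1, w0Rw2, w1Rw0, w1Rw1, w1Rw2, w2Rw0, w2Rw1, w2Rw2
Branch closes: r and ¬r both at w2.
Every branch closes (one shown): unsatisfiable in S5.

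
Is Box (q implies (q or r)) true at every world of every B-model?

Tableau for the negation not Box (q implies (q or r)):
1. not Box (q implies (q or r)), u
2. not (q implies (q or r)), v
3. q, v
4. not (q or r), v
5. not q, v
6. not r, v
Accessibility: uRu, uRv, vRu, vRv
Branch closes: q and not q both at v.
All branches of the negation close; one closing branch shown above.

Valid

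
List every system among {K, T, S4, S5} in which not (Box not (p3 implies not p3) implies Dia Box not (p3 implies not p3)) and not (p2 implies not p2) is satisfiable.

K

K-tableau for the formula:
1. not (Box not (p3 implies not p3) implies Dia Box not (p3 implies not p3)) and not (p2 implies not p2), u
2. not (Box not (p3 implies not p3) implies Dia Box not (p3 implies not p3)), u   [and-rule on 1]
3. not (p2 implies not p2), u   [and-rule on 1]
4. Box not (p3 implies not p3), u   [neg-implies-rule on 2]
5. not Dia Box not (p3 implies not p3), u   [neg-implies-rule on 2]
6. p2, u   [neg-implies-rule on 3]
Complete open branch: satisfiable in K.
T-tableau for the formula:
1. not (Box not (p3 implies not p3) implies Dia Box not (p3 implies not p3)) and not (p2 implies not p2), u
2. not (Box not (p3 implies not p3) implies Dia Box not (p3 implies not p3)), u   [and-rule on 1]
3. not (p2 implies not p2), u   [and-rule on 1]
4. Box not (p3 implies not p3), u   [neg-implies-rule on 2]
5. not Dia Box not (p3 implies not p3), u   [neg-implies-rule on 2]
6. p2, u   [neg-implies-rule on 3]
7. not (p3 implies not p3), u   [Box-rule on 4 via uRu]
8. p3, u   [neg-implies-rule on 7]
9. not Box not (p3 implies not p3), u   [neg-Dia-rule on 5 via uRu]
10. p3 implies not p3, v   [neg-Box-rule on 9: fresh world v, uRv]
11. not (p3 implies not p3), v   [Box-rule on 4 via uRv]
12. p3, v   [neg-implies-rule on 11]
13. not Box not (p3 implies not p3), v   [neg-Dia-rule on 5 via uRv]
14. not p3, v   [implies-rule on 10 (branches; this branch)]
Accessibility: uRu, uRv, vRv
Branch closes: p3 and not p3 both at v.
Every branch closes (one shown): unsatisfiable in T, hence also in S4, S5 (every S4/S5-frame is a T-frame).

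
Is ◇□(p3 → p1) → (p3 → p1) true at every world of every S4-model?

Tableau for the negation ¬(◇□(p3 → p1) → (p3 → p1)):
1. ¬(◇□(p3 → p1) → (p3 → p1)), w0
2. ◇□(p3 → p1), w0
3. ¬(p3 → p1), w0
4. p3, w0
5. ¬p1, w0
6. □(p3 → p1), w1
7. p3 → p1, w1
8. p1, w1
Accessibility: w0Rw0, w0Rw1, w1Rw1
The negation has an open branch (countermodel exists).

No, not valid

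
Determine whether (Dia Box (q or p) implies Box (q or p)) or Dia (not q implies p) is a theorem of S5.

Valid

Tableau for the negation not ((Dia Box (q or p) implies Box (q or p)) or Dia (not q implies p)):
1. not ((Dia Box (q or p) implies Box (q or p)) or Dia (not q implies p)), 0
2. not (Dia Box (q or p) implies Box (q or p)), 0
3. not Dia (not q implies p), 0
4. Dia Box (q or p), 0
5. not Box (q or p), 0
6. not (not q implies p), 0
7. not q, 0
8. not p, 0
9. Box (q or p), 1
10. not (not q implies p), 1
11. not q, 1
12. not p, 1
13. q or p, 0
14. q or p, 1
15. p, 0
Accessibility: 0R0, 0R1, 1R0, 1R1
Branch closes: p and not p both at 0.
All branches of the negation close; one closing branch shown above.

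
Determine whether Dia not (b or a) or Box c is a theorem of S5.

Tableau for the negation not (Dia not (b or a) or Box c):
1. not (Dia not (b or a) or Box c), u
2. not Dia not (b or a), u
3. not Box c, u
4. b or a, u
5. a, u
6. not c, v
7. b or a, v
8. a, v
Accessibility: uRu, uRv, vRu, vRv
The negation has an open branch (countermodel exists).

Not valid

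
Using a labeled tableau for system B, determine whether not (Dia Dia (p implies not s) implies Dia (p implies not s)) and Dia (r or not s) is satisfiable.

Satisfiable

1. not (Dia Dia (p implies not s) implies Dia (p implies not s)) and Dia (r or not s), w0
2. not (Dia Dia (p implies not s) implies Dia (p implies not s)), w0
3. Dia (r or not s), w0
4. Dia Dia (p implies not s), w0
5. not Dia (p implies not s), w0
6. not (p implies not s), w0
7. p, w0
8. s, w0
9. r or not s, w1
10. not (p implies not s), w1
11. p, w1
12. s, w1
13. r, w1
14. Dia (p implies not s), w2
15. not (p implies not s), w2
16. p, w2
17. s, w2
18. p implies not s, w3
19. not s, w3
Accessibility: w0Rw0, w0Rw1, w0Rw2, w1Rw0, w1Rw1, w2Rw0, w2Rw2, w2Rw3, w3Rw2, w3Rw3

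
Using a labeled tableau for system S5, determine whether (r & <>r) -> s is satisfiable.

1. (r & <>r) -> s, w0
2. s, w0
Accessibility: w0Rw0

Yes, satisfiable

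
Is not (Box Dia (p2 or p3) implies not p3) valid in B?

Tableau for the negation Box Dia (p2 or p3) implies not p3:
1. Box Dia (p2 or p3) implies not p3, 0
2. not p3, 0
Accessibility: 0R0
The negation has an open branch (countermodel exists).

Invalid (countermodel exists)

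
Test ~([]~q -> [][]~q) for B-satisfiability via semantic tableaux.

Yes, satisfiable

1. ~([]~q -> [][]~q), w0
2. []~q, w0
3. ~[][]~q, w0
4. ~q, w0
5. ~[]~q, w1
6. ~q, w1
7. q, w2
Accessibility: w0Rw0, w0Rw1, w1Rw0, w1Rw1, w1Rw2, w2Rw1, w2Rw2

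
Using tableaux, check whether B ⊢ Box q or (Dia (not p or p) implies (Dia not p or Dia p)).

Valid in B

Tableau for the negation not (Box q or (Dia (not p or p) implies (Dia not p or Dia p))):
1. not (Box q or (Dia (not p or p) implies (Dia not p or Dia p))), 0
2. not Box q, 0
3. not (Dia (not p or p) implies (Dia not p or Dia p)), 0
4. Dia (not p or p), 0
5. not (Dia not p or Dia p), 0
6. not Dia not p, 0
7. not Dia p, 0
8. p, 0
9. not p, 0
Accessibility: 0R0
Branch closes: p and not p both at 0.
All branches of the negation close; one closing branch shown above.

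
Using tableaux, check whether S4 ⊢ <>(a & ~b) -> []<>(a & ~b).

Not valid

Tableau for the negation ~(<>(a & ~b) -> []<>(a & ~b)):
1. ~(<>(a & ~b) -> []<>(a & ~b)), u
2. <>(a & ~b), u
3. ~[]<>(a & ~b), u
4. a & ~b, v
5. a, v
6. ~b, v
7. ~<>(a & ~b), w
8. ~(a & ~b), w
9. b, w
Accessibility: uRu, uRv, uRw, vRv, wRw
The negation has an open branch (countermodel exists).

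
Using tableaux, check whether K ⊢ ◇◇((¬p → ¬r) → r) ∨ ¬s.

Tableau for the negation ¬(◇◇((¬p → ¬r) → r) ∨ ¬s):
1. ¬(◇◇((¬p → ¬r) → r) ∨ ¬s), 0
2. ¬◇◇((¬p → ¬r) → r), 0   [¬∨-rule on 1]
3. s, 0   [¬∨-rule on 1]
The negation has an open branch (countermodel exists).

Not valid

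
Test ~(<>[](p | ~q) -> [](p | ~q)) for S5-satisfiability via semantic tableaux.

No, unsatisfiable

1. ~(<>[](p | ~q) -> [](p | ~q)), 0
2. <>[](p | ~q), 0
3. ~[](p | ~q), 0
4. [](p | ~q), 1
5. p | ~q, 0
6. p | ~q, 1
7. ~q, 0
8. ~q, 1
9. ~(p | ~q), 2
10. ~p, 2
11. q, 2
12. p | ~q, 2
13. ~q, 2
Accessibility: 0R0, 0R1, 0R2, 1R0, 1R1, 1R2, 2R0, 2R1, 2R2
Branch closes: q and ~q both at 2.
All branches of the tableau close; one closing branch shown above.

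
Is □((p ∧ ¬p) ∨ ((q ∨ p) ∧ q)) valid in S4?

Invalid (countermodel exists)

Tableau for the negation ¬□((p ∧ ¬p) ∨ ((q ∨ p) ∧ q)):
1. ¬□((p ∧ ¬p) ∨ ((q ∨ p) ∧ q)), 0
2. ¬((p ∧ ¬p) ∨ ((q ∨ p) ∧ q)), 1
3. ¬(p ∧ ¬p), 1
4. ¬((q ∨ p) ∧ q), 1
5. p, 1
6. ¬q, 1
Accessibility: 0R0, 0R1, 1R1
The negation has an open branch (countermodel exists).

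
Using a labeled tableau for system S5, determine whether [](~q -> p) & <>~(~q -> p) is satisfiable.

1. [](~q -> p) & <>~(~q -> p), 0
2. [](~q -> p), 0
3. <>~(~q -> p), 0
4. ~q -> p, 0
5. p, 0
6. ~(~q -> p), 1
7. ~q, 1
8. ~p, 1
9. ~q -> p, 1
10. p, 1
Accessibility: 0R0, 0R1, 1R0, 1R1
Branch closes: p and ~p both at 1.
Every branch closes; the branch above is one of them.

No, unsatisfiable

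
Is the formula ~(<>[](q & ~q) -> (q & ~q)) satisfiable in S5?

Unsatisfiable (every branch closes)

1. ~(<>[](q & ~q) -> (q & ~q)), 0
2. <>[](q & ~q), 0
3. ~(q & ~q), 0
4. q, 0
5. [](q & ~q), 1
6. q & ~q, 0
7. ~q, 0
Accessibility: 0R0, 0R1, 1R0, 1R1
Branch closes: q and ~q both at 0.
All branches of the tableau close; one closing branch shown above.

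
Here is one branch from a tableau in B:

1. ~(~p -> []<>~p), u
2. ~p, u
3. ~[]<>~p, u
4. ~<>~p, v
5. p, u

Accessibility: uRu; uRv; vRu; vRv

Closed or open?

Closed

Both p and ~p appear at u.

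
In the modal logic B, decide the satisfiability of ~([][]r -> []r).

1. ~([][]r -> []r), u
2. [][]r, u
3. ~[]r, u
4. []r, u
5. r, u
6. ~r, v
7. []r, v
8. r, v
Accessibility: uRu, uRv, vRu, vRv
Branch closes: r and ~r both at v.
Every branch closes; the branch above is one of them.

Unsatisfiable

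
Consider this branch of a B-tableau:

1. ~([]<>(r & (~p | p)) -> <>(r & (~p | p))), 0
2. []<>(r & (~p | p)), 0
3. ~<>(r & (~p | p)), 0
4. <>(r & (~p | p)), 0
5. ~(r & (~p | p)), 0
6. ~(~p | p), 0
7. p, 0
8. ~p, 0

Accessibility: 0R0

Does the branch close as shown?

Both p and ~p appear at 0.

Yes, closed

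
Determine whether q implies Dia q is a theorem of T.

Tableau for the negation not (q implies Dia q):
1. not (q implies Dia q), u
2. q, u
3. not Dia q, u
4. not q, u
Accessibility: uRu
Branch closes: q and not q both at u.
Every branch of the negation's tableau closes; the branch above is one of them.

Valid in T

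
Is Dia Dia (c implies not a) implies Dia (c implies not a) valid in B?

Tableau for the negation not (Dia Dia (c implies not a) implies Dia (c implies not a)):
1. not (Dia Dia (c implies not a) implies Dia (c implies not a)), 0
2. Dia Dia (c implies not a), 0
3. not Dia (c implies not a), 0
4. not (c implies not a), 0
5. c, 0
6. a, 0
7. Dia (c implies not a), 1
8. not (c implies not a), 1
9. c, 1
10. a, 1
11. c implies not a, 2
12. not a, 2
Accessibility: 0R0, 0R1, 1R0, 1R1, 1R2, 2R1, 2R2
The negation has an open branch (countermodel exists).

No, not valid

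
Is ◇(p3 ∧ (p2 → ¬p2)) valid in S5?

Not valid

Tableau for the negation ¬◇(p3 ∧ (p2 → ¬p2)):
1. ¬◇(p3 ∧ (p2 → ¬p2)), u
2. ¬(p3 ∧ (p2 → ¬p2)), u
3. ¬(p2 → ¬p2), u
4. p2, u
Accessibility: uRu
The negation has an open branch (countermodel exists).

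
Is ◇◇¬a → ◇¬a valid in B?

Tableau for the negation ¬(◇◇¬a → ◇¬a):
1. ¬(◇◇¬a → ◇¬a), 0
2. ◇◇¬a, 0   [¬→-rule on 1]
3. ¬◇¬a, 0   [¬→-rule on 1]
4. a, 0   [¬◇-rule on 3 via 0R0]
5. ◇¬a, 1   [◇-rule on 2: fresh world 1, 0R1]
6. a, 1   [¬◇-rule on 3 via 0R1]
7. ¬a, 2   [◇-rule on 5: fresh world 2, 1R2]
Accessibility: 0R0, 0R1, 1R0, 1R1, 1R2, 2R1, 2R2
The negation has an open branch (countermodel exists).

Invalid (countermodel exists)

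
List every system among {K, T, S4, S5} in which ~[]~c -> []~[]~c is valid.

S5

S4-tableau for the negation ~(~[]~c -> []~[]~c):
1. ~(~[]~c -> []~[]~c), w0
2. ~[]~c, w0   [~->-rule on 1]
3. ~[]~[]~c, w0   [~->-rule on 1]
4. c, w1   [~[]-rule on 2: fresh world w1, w0Rw1]
5. []~c, w2   [~[]-rule on 3: fresh world w2, w0Rw2]
6. ~c, w2   [[]-rule on 5 via w2Rw2]
Accessibility: w0Rw0, w0Rw1, w0Rw2, w1Rw1, w2Rw2
Complete open branch: countermodel on an S4-frame, so not valid in S4, nor in K, T (the same frame is also a K-frame and a T-frame).
S5-tableau for the negation ~(~[]~c -> []~[]~c):
1. ~(~[]~c -> []~[]~c), w0
2. ~[]~c, w0   [~->-rule on 1]
3. ~[]~[]~c, w0   [~->-rule on 1]
4. c, w1   [~[]-rule on 2: fresh world w1, w0Rw1]
5. []~c, w2   [~[]-rule on 3: fresh world w2, w0Rw2]
6. ~c, w0   [[]-rule on 5 via w2Rw0]
7. ~c, w1   [[]-rule on 5 via w2Rw1]
Accessibility: w0Rw0, w0Rw1, w0Rw2, w1Rw0, w1Rw1, w1Rw2, w2Rw0, w2Rw1, w2Rw2
Branch closes: c and ~c both at w1.
Every branch closes (one shown): valid in S5.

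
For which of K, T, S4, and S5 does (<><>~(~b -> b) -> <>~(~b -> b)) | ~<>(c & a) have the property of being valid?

T-tableau for the negation ~((<><>~(~b -> b) -> <>~(~b -> b)) | ~<>(c & a)):
1. ~((<><>~(~b -> b) -> <>~(~b -> b)) | ~<>(c & a)), w0
2. ~(<><>~(~b -> b) -> <>~(~b -> b)), w0
3. <>(c & a), w0
4. <><>~(~b -> b), w0
5. ~<>~(~b -> b), w0
6. ~b -> b, w0
7. b, w0
8. c & a, w1
9. c, w1
10. a, w1
11. ~b -> b, w1
12. b, w1
13. <>~(~b -> b), w2
14. ~b -> b, w2
15. b, w2
16. ~(~b -> b), w3
17. ~b, w3
Accessibility: w0Rw0, w0Rw1, w0Rw2, w1Rw1, w2Rw2, w2Rw3, w3Rw3
Complete open branch: countermodel on a T-frame, so not valid in T, nor in K (the same frame is also a K-frame).
S4-tableau for the negation ~((<><>~(~b -> b) -> <>~(~b -> b)) | ~<>(c & a)):
1. ~((<><>~(~b -> b) -> <>~(~b -> b)) | ~<>(c & a)), w0
2. ~(<><>~(~b -> b) -> <>~(~b -> b)), w0
3. <>(c & a), w0
4. <><>~(~b -> b), w0
5. ~<>~(~b -> b), w0
6. ~b -> b, w0
7. b, w0
8. c & a, w1
9. c, w1
10. a, w1
11. ~b -> b, w1
12. b, w1
13. <>~(~b -> b), w2
14. ~b -> b, w2
15. b, w2
16. ~(~b -> b), w3
17. ~b, w3
18. ~b -> b, w3
19. b, w3
Accessibility: w0Rw0, w0Rw1, w0Rw2, w0Rw3, w1Rw1, w2Rw2, w2Rw3, w3Rw3
Branch closes: b and ~b both at w3.
Every branch closes (one shown): valid in S4, hence also in S5 (every theorem of S4 is a theorem of S5).

S4, S5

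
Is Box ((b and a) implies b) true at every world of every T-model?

Yes, valid

Tableau for the negation not Box ((b and a) implies b):
1. not Box ((b and a) implies b), w0
2. not ((b and a) implies b), w1
3. b and a, w1
4. not b, w1
5. b, w1
6. a, w1
Accessibility: w0Rw0, w0Rw1, w1Rw1
Branch closes: b and not b both at w1.
All branches of the negation close; one closing branch shown above.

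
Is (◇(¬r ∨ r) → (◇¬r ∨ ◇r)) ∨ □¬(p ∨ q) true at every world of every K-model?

Yes, valid

Tableau for the negation ¬((◇(¬r ∨ r) → (◇¬r ∨ ◇r)) ∨ □¬(p ∨ q)):
1. ¬((◇(¬r ∨ r) → (◇¬r ∨ ◇r)) ∨ □¬(p ∨ q)), w0
2. ¬(◇(¬r ∨ r) → (◇¬r ∨ ◇r)), w0   [¬∨-rule on 1]
3. ¬□¬(p ∨ q), w0   [¬∨-rule on 1]
4. ◇(¬r ∨ r), w0   [¬→-rule on 2]
5. ¬(◇¬r ∨ ◇r), w0   [¬→-rule on 2]
6. ¬◇¬r, w0   [¬∨-rule on 5]
7. ¬◇r, w0   [¬∨-rule on 5]
8. p ∨ q, w1   [¬□-rule on 3: fresh world w1, w0Rw1]
9. r, w1   [¬◇-rule on 6 via w0Rw1]
10. ¬r, w1   [¬◇-rule on 7 via w0Rw1]
Accessibility: w0Rw1
Branch closes: r and ¬r both at w1.
Every branch of the negation's tableau closes; the branch above is one of them.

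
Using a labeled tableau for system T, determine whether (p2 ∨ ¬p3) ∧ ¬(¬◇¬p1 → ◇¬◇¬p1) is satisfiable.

No, unsatisfiable

1. (p2 ∨ ¬p3) ∧ ¬(¬◇¬p1 → ◇¬◇¬p1), w0
2. p2 ∨ ¬p3, w0
3. ¬(¬◇¬p1 → ◇¬◇¬p1), w0
4. ¬◇¬p1, w0
5. ¬◇¬◇¬p1, w0
6. p1, w0
7. ◇¬p1, w0
8. ¬p3, w0
9. ¬p1, w1
10. p1, w1
Accessibility: w0Rw0, w0Rw1, w1Rw1
Branch closes: p1 and ¬p1 both at w1.
All branches of the tableau close; one closing branch shown above.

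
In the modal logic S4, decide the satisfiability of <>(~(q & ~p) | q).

Satisfiable (open branch found)

1. <>(~(q & ~p) | q), u
2. ~(q & ~p) | q, v
3. q, v
Accessibility: uRu, uRv, vRv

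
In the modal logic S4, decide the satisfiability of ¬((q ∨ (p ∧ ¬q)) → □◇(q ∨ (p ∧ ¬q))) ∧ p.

1. ¬((q ∨ (p ∧ ¬q)) → □◇(q ∨ (p ∧ ¬q))) ∧ p, 0
2. ¬((q ∨ (p ∧ ¬q)) → □◇(q ∨ (p ∧ ¬q))), 0   [∧-rule on 1]
3. p, 0   [∧-rule on 1]
4. q ∨ (p ∧ ¬q), 0   [¬→-rule on 2]
5. ¬□◇(q ∨ (p ∧ ¬q)), 0   [¬→-rule on 2]
6. p ∧ ¬q, 0   [∨-rule on 4 (branches; this branch)]
7. ¬q, 0   [∧-rule on 6]
8. ¬◇(q ∨ (p ∧ ¬q)), 1   [¬□-rule on 5: fresh world 1, 0R1]
9. ¬(q ∨ (p ∧ ¬q)), 1   [¬◇-rule on 8 via 1R1]
10. ¬q, 1   [¬∨-rule on 9]
11. ¬(p ∧ ¬q), 1   [¬∨-rule on 9]
12. ¬p, 1   [¬∧-rule on 11 (branches; this branch)]
Accessibility: 0R0, 0R1, 1R1

Yes, satisfiable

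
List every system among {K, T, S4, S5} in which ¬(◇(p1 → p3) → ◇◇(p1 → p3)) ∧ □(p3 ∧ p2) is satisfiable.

K

K-tableau for the formula:
1. ¬(◇(p1 → p3) → ◇◇(p1 → p3)) ∧ □(p3 ∧ p2), w0
2. ¬(◇(p1 → p3) → ◇◇(p1 → p3)), w0
3. □(p3 ∧ p2), w0
4. ◇(p1 → p3), w0
5. ¬◇◇(p1 → p3), w0
6. p1 → p3, w1
7. p3 ∧ p2, w1
8. p3, w1
9. p2, w1
10. ¬◇(p1 → p3), w1
Accessibility: w0Rw1
Complete open branch: satisfiable in K.
T-tableau for the formula:
1. ¬(◇(p1 → p3) → ◇◇(p1 → p3)) ∧ □(p3 ∧ p2), w0
2. ¬(◇(p1 → p3) → ◇◇(p1 → p3)), w0
3. □(p3 ∧ p2), w0
4. ◇(p1 → p3), w0
5. ¬◇◇(p1 → p3), w0
6. p3 ∧ p2, w0
7. p3, w0
8. p2, w0
9. ¬◇(p1 → p3), w0
10. ¬(p1 → p3), w0
11. p1, w0
12. ¬p3, w0
Accessibility: w0Rw0
Branch closes: p3 and ¬p3 both at w0.
Every branch closes (one shown): unsatisfiable in T, hence also in S4, S5 (every S4/S5-frame is a T-frame).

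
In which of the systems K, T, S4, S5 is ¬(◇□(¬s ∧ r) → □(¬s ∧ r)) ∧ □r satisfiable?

S4-tableau for the formula:
1. ¬(◇□(¬s ∧ r) → □(¬s ∧ r)) ∧ □r, w0
2. ¬(◇□(¬s ∧ r) → □(¬s ∧ r)), w0
3. □r, w0
4. ◇□(¬s ∧ r), w0
5. ¬□(¬s ∧ r), w0
6. r, w0
7. □(¬s ∧ r), w1
8. r, w1
9. ¬s ∧ r, w1
10. ¬s, w1
11. ¬(¬s ∧ r), w2
12. r, w2
13. s, w2
Accessibility: w0Rw0, w0Rw1, w0Rw2, w1Rw1, w2Rw2
Complete open branch: satisfiable in S4, hence also in K, T (this S4-model is also a K-model and a T-model).
S5-tableau for the formula:
1. ¬(◇□(¬s ∧ r) → □(¬s ∧ r)) ∧ □r, w0
2. ¬(◇□(¬s ∧ r) → □(¬s ∧ r)), w0
3. □r, w0
4. ◇□(¬s ∧ r), w0
5. ¬□(¬s ∧ r), w0
6. r, w0
7. □(¬s ∧ r), w1
8. r, w1
9. ¬s ∧ r, w0
10. ¬s, w0
11. ¬s ∧ r, w1
12. ¬s, w1
13. ¬(¬s ∧ r), w2
14. r, w2
15. ¬s ∧ r, w2
16. ¬s, w2
17. ¬r, w2
Accessibility: w0Rw0, w0Rw1, w0Rw2, w1Rw0, w1Rw1, w1Rw2, w2Rw0, w2Rw1, w2Rw2
Branch closes: r and ¬r both at w2.
Every branch closes (one shown): unsatisfiable in S5.

K, T, S4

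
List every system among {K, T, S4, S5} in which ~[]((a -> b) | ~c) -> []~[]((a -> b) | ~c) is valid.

S4-tableau for the negation ~(~[]((a -> b) | ~c) -> []~[]((a -> b) | ~c)):
1. ~(~[]((a -> b) | ~c) -> []~[]((a -> b) | ~c)), w0
2. ~[]((a -> b) | ~c), w0
3. ~[]~[]((a -> b) | ~c), w0
4. ~((a -> b) | ~c), w1
5. ~(a -> b), w1
6. c, w1
7. a, w1
8. ~b, w1
9. []((a -> b) | ~c), w2
10. (a -> b) | ~c, w2
11. ~c, w2
Accessibility: w0Rw0, w0Rw1, w0Rw2, w1Rw1, w2Rw2
Complete open branch: countermodel on an S4-frame, so not valid in S4, nor in K, T (the same frame is also a K-frame and a T-frame).
S5-tableau for the negation ~(~[]((a -> b) | ~c) -> []~[]((a -> b) | ~c)):
1. ~(~[]((a -> b) | ~c) -> []~[]((a -> b) | ~c)), w0
2. ~[]((a -> b) | ~c), w0
3. ~[]~[]((a -> b) | ~c), w0
4. ~((a -> b) | ~c), w1
5. ~(a -> b), w1
6. c, w1
7. a, w1
8. ~b, w1
9. []((a -> b) | ~c), w2
10. (a -> b) | ~c, w0
11. (a -> b) | ~c, w1
12. (a -> b) | ~c, w2
13. a -> b, w0
14. a -> b, w1
15. ~c, w2
16. b, w0
17. b, w1
Accessibility: w0Rw0, w0Rw1, w0Rw2, w1Rw0, w1Rw1, w1Rw2, w2Rw0, w2Rw1, w2Rw2
Branch closes: b and ~b both at w1.
Every branch closes (one shown): valid in S5.

S5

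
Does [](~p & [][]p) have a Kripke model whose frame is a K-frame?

Satisfiable

1. [](~p & [][]p), u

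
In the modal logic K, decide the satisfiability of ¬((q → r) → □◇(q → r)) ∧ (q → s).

1. ¬((q → r) → □◇(q → r)) ∧ (q → s), 0
2. ¬((q → r) → □◇(q → r)), 0
3. q → s, 0
4. q → r, 0
5. ¬□◇(q → r), 0
6. s, 0
7. r, 0
8. ¬◇(q → r), 1
Accessibility: 0R1

Satisfiable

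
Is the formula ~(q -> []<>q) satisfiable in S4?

Satisfiable (open branch found)

1. ~(q -> []<>q), u
2. q, u
3. ~[]<>q, u
4. ~<>q, v
5. ~q, v
Accessibility: uRu, uRv, vRv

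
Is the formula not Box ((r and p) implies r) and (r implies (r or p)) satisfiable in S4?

No, unsatisfiable

1. not Box ((r and p) implies r) and (r implies (r or p)), 0
2. not Box ((r and p) implies r), 0
3. r implies (r or p), 0
4. r or p, 0
5. p, 0
6. not ((r and p) implies r), 1
7. r and p, 1
8. not r, 1
9. r, 1
10. p, 1
Accessibility: 0R0, 0R1, 1R1
Branch closes: r and not r both at 1.
All branches of the tableau close; one closing branch shown above.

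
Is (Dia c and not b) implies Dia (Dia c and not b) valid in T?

Yes, valid

Tableau for the negation not ((Dia c and not b) implies Dia (Dia c and not b)):
1. not ((Dia c and not b) implies Dia (Dia c and not b)), 0
2. Dia c and not b, 0   [neg-implies-rule on 1]
3. not Dia (Dia c and not b), 0   [neg-implies-rule on 1]
4. Dia c, 0   [and-rule on 2]
5. not b, 0   [and-rule on 2]
6. not (Dia c and not b), 0   [neg-Dia-rule on 3 via 0R0]
7. not Dia c, 0   [neg-and-rule on 6 (branches; this branch)]
8. not c, 0   [neg-Dia-rule on 7 via 0R0]
9. c, 1   [Dia-rule on 4: fresh world 1, 0R1]
10. not (Dia c and not b), 1   [neg-Dia-rule on 3 via 0R1]
11. not c, 1   [neg-Dia-rule on 7 via 0R1]
Accessibility: 0R0, 0R1, 1R1
Branch closes: c and not c both at 1.
Every branch of the negation's tableau closes; the branch above is one of them.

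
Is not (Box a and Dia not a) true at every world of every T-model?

Tableau for the negation Box a and Dia not a:
1. Box a and Dia not a, 0
2. Box a, 0
3. Dia not a, 0
4. a, 0
5. not a, 1
6. a, 1
Accessibility: 0R0, 0R1, 1R1
Branch closes: a and not a both at 1.
All branches of the negation close; one closing branch shown above.

Valid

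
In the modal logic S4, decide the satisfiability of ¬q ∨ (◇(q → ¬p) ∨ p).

1. ¬q ∨ (◇(q → ¬p) ∨ p), 0
2. ◇(q → ¬p) ∨ p, 0
3. p, 0
Accessibility: 0R0

Satisfiable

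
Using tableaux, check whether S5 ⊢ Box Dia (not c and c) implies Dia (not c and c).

Tableau for the negation not (Box Dia (not c and c) implies Dia (not c and c)):
1. not (Box Dia (not c and c) implies Dia (not c and c)), 0
2. Box Dia (not c and c), 0
3. not Dia (not c and c), 0
4. Dia (not c and c), 0
5. not (not c and c), 0
6. not c, 0
7. not c and c, 1
8. not c, 1
9. c, 1
Accessibility: 0R0, 0R1, 1R0, 1R1
Branch closes: c and not c both at 1.
All branches of the negation close; one closing branch shown above.

Yes, valid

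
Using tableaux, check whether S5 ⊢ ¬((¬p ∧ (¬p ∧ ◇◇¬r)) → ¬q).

Tableau for the negation (¬p ∧ (¬p ∧ ◇◇¬r)) → ¬q:
1. (¬p ∧ (¬p ∧ ◇◇¬r)) → ¬q, w0
2. ¬q, w0   [→-rule on 1 (branches; this branch)]
Accessibility: w0Rw0
The negation has an open branch (countermodel exists).

Not valid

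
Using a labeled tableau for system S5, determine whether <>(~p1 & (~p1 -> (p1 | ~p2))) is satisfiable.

1. <>(~p1 & (~p1 -> (p1 | ~p2))), w0
2. ~p1 & (~p1 -> (p1 | ~p2)), w1   [<>-rule on 1: fresh world w1, w0Rw1]
3. ~p1, w1   [&-rule on 2]
4. ~p1 -> (p1 | ~p2), w1   [&-rule on 2]
5. p1 | ~p2, w1   [->-rule on 4 (branches; this branch)]
6. ~p2, w1   [|-rule on 5 (branches; this branch)]
Accessibility: w0Rw0, w0Rw1, w1Rw0, w1Rw1

Satisfiable (open branch found)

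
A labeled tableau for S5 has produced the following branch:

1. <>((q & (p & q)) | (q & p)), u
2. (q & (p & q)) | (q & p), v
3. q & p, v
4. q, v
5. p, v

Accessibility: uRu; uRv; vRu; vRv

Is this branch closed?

Not closed

There is no literal clash: for every atom and world, at most one sign appears.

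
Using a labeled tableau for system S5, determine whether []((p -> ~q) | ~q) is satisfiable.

Yes, satisfiable

1. []((p -> ~q) | ~q), u
2. (p -> ~q) | ~q, u
3. ~q, u
Accessibility: uRu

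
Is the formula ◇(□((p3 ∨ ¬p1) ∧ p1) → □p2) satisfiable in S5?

1. ◇(□((p3 ∨ ¬p1) ∧ p1) → □p2), w0
2. □((p3 ∨ ¬p1) ∧ p1) → □p2, w1
3. □p2, w1
4. p2, w0
5. p2, w1
Accessibility: w0Rw0, w0Rw1, w1Rw0, w1Rw1

Yes, satisfiable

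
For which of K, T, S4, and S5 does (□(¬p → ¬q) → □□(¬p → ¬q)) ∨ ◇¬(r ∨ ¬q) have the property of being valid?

S4, S5

S4-tableau for the negation ¬((□(¬p → ¬q) → □□(¬p → ¬q)) ∨ ◇¬(r ∨ ¬q)):
1. ¬((□(¬p → ¬q) → □□(¬p → ¬q)) ∨ ◇¬(r ∨ ¬q)), 0
2. ¬(□(¬p → ¬q) → □□(¬p → ¬q)), 0
3. ¬◇¬(r ∨ ¬q), 0
4. □(¬p → ¬q), 0
5. ¬□□(¬p → ¬q), 0
6. r ∨ ¬q, 0
7. ¬p → ¬q, 0
8. ¬q, 0
9. ¬□(¬p → ¬q), 1
10. r ∨ ¬q, 1
11. ¬p → ¬q, 1
12. ¬q, 1
13. ¬(¬p → ¬q), 2
14. ¬p, 2
15. q, 2
16. r ∨ ¬q, 2
17. ¬p → ¬q, 2
18. r, 2
19. ¬q, 2
Accessibility: 0R0, 0R1, 0R2, 1R1, 1R2, 2R2
Branch closes: q and ¬q both at 2.
Every branch closes (one shown): valid in S4, hence also in S5 (every theorem of S4 is a theorem of S5).
T-tableau for the negation ¬((□(¬p → ¬q) → □□(¬p → ¬q)) ∨ ◇¬(r ∨ ¬q)):
1. ¬((□(¬p → ¬q) → □□(¬p → ¬q)) ∨ ◇¬(r ∨ ¬q)), 0
2. ¬(□(¬p → ¬q) → □□(¬p → ¬q)), 0
3. ¬◇¬(r ∨ ¬q), 0
4. □(¬p → ¬q), 0
5. ¬□□(¬p → ¬q), 0
6. r ∨ ¬q, 0
7. ¬p → ¬q, 0
8. ¬q, 0
9. ¬□(¬p → ¬q), 1
10. r ∨ ¬q, 1
11. ¬p → ¬q, 1
12. ¬q, 1
13. ¬(¬p → ¬q), 2
14. ¬p, 2
15. q, 2
Accessibility: 0R0, 0R1, 1R1, 1R2, 2R2
Complete open branch: countermodel on a T-frame, so not valid in T, nor in K (the same frame is also a K-frame).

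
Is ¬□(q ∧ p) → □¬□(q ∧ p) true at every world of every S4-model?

No, not valid

Tableau for the negation ¬(¬□(q ∧ p) → □¬□(q ∧ p)):
1. ¬(¬□(q ∧ p) → □¬□(q ∧ p)), u
2. ¬□(q ∧ p), u
3. ¬□¬□(q ∧ p), u
4. ¬(q ∧ p), v
5. ¬p, v
6. □(q ∧ p), w
7. q ∧ p, w
8. q, w
9. p, w
Accessibility: uRu, uRv, uRw, vRv, wRw
The negation has an open branch (countermodel exists).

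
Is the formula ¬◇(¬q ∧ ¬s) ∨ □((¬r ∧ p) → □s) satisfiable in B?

1. ¬◇(¬q ∧ ¬s) ∨ □((¬r ∧ p) → □s), u
2. □((¬r ∧ p) → □s), u
3. (¬r ∧ p) → □s, u
4. □s, u
5. s, u
Accessibility: uRu

Satisfiable (open branch found)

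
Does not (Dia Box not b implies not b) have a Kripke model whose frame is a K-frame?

1. not (Dia Box not b implies not b), u
2. Dia Box not b, u   [neg-implies-rule on 1]
3. b, u   [neg-implies-rule on 1]
4. Box not b, v   [Dia-rule on 2: fresh world v, uRv]
Accessibility: uRv

Satisfiable (open branch found)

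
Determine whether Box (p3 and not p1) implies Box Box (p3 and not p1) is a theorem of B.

Tableau for the negation not (Box (p3 and not p1) implies Box Box (p3 and not p1)):
1. not (Box (p3 and not p1) implies Box Box (p3 and not p1)), 0
2. Box (p3 and not p1), 0
3. not Box Box (p3 and not p1), 0
4. p3 and not p1, 0
5. p3, 0
6. not p1, 0
7. not Box (p3 and not p1), 1
8. p3 and not p1, 1
9. p3, 1
10. not p1, 1
11. not (p3 and not p1), 2
12. p1, 2
Accessibility: 0R0, 0R1, 1R0, 1R1, 1R2, 2R1, 2R2
The negation has an open branch (countermodel exists).

No, not valid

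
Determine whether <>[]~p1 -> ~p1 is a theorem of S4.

Tableau for the negation ~(<>[]~p1 -> ~p1):
1. ~(<>[]~p1 -> ~p1), w0
2. <>[]~p1, w0   [~->-rule on 1]
3. p1, w0   [~->-rule on 1]
4. []~p1, w1   [<>-rule on 2: fresh world w1, w0Rw1]
5. ~p1, w1   [[]-rule on 4 via w1Rw1]
Accessibility: w0Rw0, w0Rw1, w1Rw1
The negation has an open branch (countermodel exists).

Not valid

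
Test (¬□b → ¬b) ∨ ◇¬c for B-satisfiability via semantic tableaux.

Satisfiable

1. (¬□b → ¬b) ∨ ◇¬c, u
2. ◇¬c, u
3. ¬c, v
Accessibility: uRu, uRv, vRu, vRv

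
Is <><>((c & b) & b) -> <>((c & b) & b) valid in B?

Invalid (countermodel exists)

Tableau for the negation ~(<><>((c & b) & b) -> <>((c & b) & b)):
1. ~(<><>((c & b) & b) -> <>((c & b) & b)), 0
2. <><>((c & b) & b), 0
3. ~<>((c & b) & b), 0
4. ~((c & b) & b), 0
5. ~b, 0
6. <>((c & b) & b), 1
7. ~((c & b) & b), 1
8. ~b, 1
9. (c & b) & b, 2
10. c & b, 2
11. b, 2
12. c, 2
Accessibility: 0R0, 0R1, 1R0, 1R1, 1R2, 2R1, 2R2
The negation has an open branch (countermodel exists).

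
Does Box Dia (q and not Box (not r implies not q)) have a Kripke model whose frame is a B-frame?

Satisfiable (open branch found)

1. Box Dia (q and not Box (not r implies not q)), u
2. Dia (q and not Box (not r implies not q)), u
3. q and not Box (not r implies not q), v
4. q, v
5. not Box (not r implies not q), v
6. Dia (q and not Box (not r implies not q)), v
7. not (not r implies not q), w
8. not r, w
9. q, w
10. q and not Box (not r implies not q), x
11. q, x
12. not Box (not r implies not q), x
13. not (not r implies not q), y
14. not r, y
15. q, y
Accessibility: uRu, uRv, vRu, vRv, vRw, vRx, wRv, wRw, xRv, xRx, xRy, yRx, yRy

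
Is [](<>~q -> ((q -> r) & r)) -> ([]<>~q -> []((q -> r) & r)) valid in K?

Tableau for the negation ~([](<>~q -> ((q -> r) & r)) -> ([]<>~q -> []((q -> r) & r))):
1. ~([](<>~q -> ((q -> r) & r)) -> ([]<>~q -> []((q -> r) & r))), u
2. [](<>~q -> ((q -> r) & r)), u
3. ~([]<>~q -> []((q -> r) & r)), u
4. []<>~q, u
5. ~[]((q -> r) & r), u
6. ~((q -> r) & r), v
7. <>~q -> ((q -> r) & r), v
8. <>~q, v
9. ~(q -> r), v
10. q, v
11. ~r, v
12. ~<>~q, v
13. ~q, w
14. q, w
Accessibility: uRv, vRw
Branch closes: q and ~q both at w.
All branches of the negation close; one closing branch shown above.

Valid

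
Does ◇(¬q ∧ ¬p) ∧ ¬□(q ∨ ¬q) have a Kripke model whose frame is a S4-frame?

1. ◇(¬q ∧ ¬p) ∧ ¬□(q ∨ ¬q), w0
2. ◇(¬q ∧ ¬p), w0
3. ¬□(q ∨ ¬q), w0
4. ¬q ∧ ¬p, w1
5. ¬q, w1
6. ¬p, w1
7. ¬(q ∨ ¬q), w2
8. ¬q, w2
9. q, w2
Accessibility: w0Rw0, w0Rw1, w0Rw2, w1Rw1, w2Rw2
Branch closes: q and ¬q both at w2.
(One branch shown.) All branches close.

No, unsatisfiable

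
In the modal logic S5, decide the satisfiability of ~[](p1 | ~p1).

Unsatisfiable

1. ~[](p1 | ~p1), w0
2. ~(p1 | ~p1), w1
3. ~p1, w1
4. p1, w1
Accessibility: w0Rw0, w0Rw1, w1Rw0, w1Rw1
Branch closes: p1 and ~p1 both at w1.
All branches of the tableau close; one closing branch shown above.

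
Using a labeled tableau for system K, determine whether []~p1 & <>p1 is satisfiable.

Unsatisfiable

1. []~p1 & <>p1, w0
2. []~p1, w0
3. <>p1, w0
4. p1, w1
5. ~p1, w1
Accessibility: w0Rw1
Branch closes: p1 and ~p1 both at w1.
(One branch shown.) All branches close.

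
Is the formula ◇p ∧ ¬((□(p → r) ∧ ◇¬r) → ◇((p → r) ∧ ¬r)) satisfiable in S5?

Unsatisfiable

1. ◇p ∧ ¬((□(p → r) ∧ ◇¬r) → ◇((p → r) ∧ ¬r)), u
2. ◇p, u   [∧-rule on 1]
3. ¬((□(p → r) ∧ ◇¬r) → ◇((p → r) ∧ ¬r)), u   [∧-rule on 1]
4. □(p → r) ∧ ◇¬r, u   [¬→-rule on 3]
5. ¬◇((p → r) ∧ ¬r), u   [¬→-rule on 3]
6. □(p → r), u   [∧-rule on 4]
7. ◇¬r, u   [∧-rule on 4]
8. ¬((p → r) ∧ ¬r), u   [¬◇-rule on 5 via uRu]
9. p → r, u   [□-rule on 6 via uRu]
10. r, u   [¬∧-rule on 8 (branches; this branch)]
11. p, v   [◇-rule on 2: fresh world v, uRv]
12. ¬((p → r) ∧ ¬r), v   [¬◇-rule on 5 via uRv]
13. p → r, v   [□-rule on 6 via uRv]
14. r, v   [¬∧-rule on 12 (branches; this branch)]
15. ¬r, w   [◇-rule on 7: fresh world w, uRw]
16. ¬((p → r) ∧ ¬r), w   [¬◇-rule on 5 via uRw]
17. p → r, w   [□-rule on 6 via uRw]
18. ¬(p → r), w   [¬∧-rule on 16 (branches; this branch)]
19. p, w   [¬→-rule on 18]
20. r, w   [→-rule on 17 (branches; this branch)]
Accessibility: uRu, uRv, uRw, vRu, vRv, vRw, wRu, wRv, wRw
Branch closes: r and ¬r both at w.
(One branch shown.) All branches close.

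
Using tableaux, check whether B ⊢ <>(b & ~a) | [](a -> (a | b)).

Tableau for the negation ~(<>(b & ~a) | [](a -> (a | b))):
1. ~(<>(b & ~a) | [](a -> (a | b))), 0
2. ~<>(b & ~a), 0
3. ~[](a -> (a | b)), 0
4. ~(b & ~a), 0
5. a, 0
6. ~(a -> (a | b)), 1
7. a, 1
8. ~(a | b), 1
9. ~a, 1
10. ~b, 1
Accessibility: 0R0, 0R1, 1R0, 1R1
Branch closes: a and ~a both at 1.
Every branch of the negation's tableau closes; the branch above is one of them.

Valid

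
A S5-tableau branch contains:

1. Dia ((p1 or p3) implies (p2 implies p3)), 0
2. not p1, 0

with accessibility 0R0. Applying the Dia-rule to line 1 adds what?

a fresh world 1 with 0R1, and (p1 or p3) implies (p2 implies p3) at 1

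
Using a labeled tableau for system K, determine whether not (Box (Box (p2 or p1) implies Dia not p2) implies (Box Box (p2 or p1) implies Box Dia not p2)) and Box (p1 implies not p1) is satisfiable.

1. not (Box (Box (p2 or p1) implies Dia not p2) implies (Box Box (p2 or p1) implies Box Dia not p2)) and Box (p1 implies not p1), 0
2. not (Box (Box (p2 or p1) implies Dia not p2) implies (Box Box (p2 or p1) implies Box Dia not p2)), 0
3. Box (p1 implies not p1), 0
4. Box (Box (p2 or p1) implies Dia not p2), 0
5. not (Box Box (p2 or p1) implies Box Dia not p2), 0
6. Box Box (p2 or p1), 0
7. not Box Dia not p2, 0
8. not Dia not p2, 1
9. p1 implies not p1, 1
10. Box (p2 or p1) implies Dia not p2, 1
11. Box (p2 or p1), 1
12. not p1, 1
13. not Box (p2 or p1), 1
14. not (p2 or p1), 2
15. not p2, 2
16. not p1, 2
17. p2, 2
Accessibility: 0R1, 1R2
Branch closes: p2 and not p2 both at 2.
All branches of the tableau close; one closing branch shown above.

Unsatisfiable (every branch closes)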